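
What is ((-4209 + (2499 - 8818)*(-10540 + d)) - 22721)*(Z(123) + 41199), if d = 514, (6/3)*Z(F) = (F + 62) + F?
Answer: 2618776483492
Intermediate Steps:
Z(F) = 31 + F (Z(F) = ((F + 62) + F)/2 = ((62 + F) + F)/2 = (62 + 2*F)/2 = 31 + F)
((-4209 + (2499 - 8818)*(-10540 + d)) - 22721)*(Z(123) + 41199) = ((-4209 + (2499 - 8818)*(-10540 + 514)) - 22721)*((31 + 123) + 41199) = ((-4209 - 6319*(-10026)) - 22721)*(154 + 41199) = ((-4209 + 63354294) - 22721)*41353 = (63350085 - 22721)*41353 = 63327364*41353 = 2618776483492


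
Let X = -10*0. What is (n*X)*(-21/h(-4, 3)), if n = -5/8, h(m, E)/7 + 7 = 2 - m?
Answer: 0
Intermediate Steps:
h(m, E) = -35 - 7*m (h(m, E) = -49 + 7*(2 - m) = -49 + (14 - 7*m) = -35 - 7*m)
X = 0
n = -5/8 (n = -5*1/8 = -5/8 ≈ -0.62500)
(n*X)*(-21/h(-4, 3)) = (-5/8*0)*(-21/(-35 - 7*(-4))) = 0*(-21/(-35 + 28)) = 0*(-21/(-7)) = 0*(-21*(-1/7)) = 0*3 = 0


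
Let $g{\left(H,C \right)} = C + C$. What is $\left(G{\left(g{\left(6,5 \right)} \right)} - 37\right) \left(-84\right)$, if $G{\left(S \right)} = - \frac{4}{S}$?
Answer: $\frac{15708}{5} \approx 3141.6$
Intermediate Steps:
$g{\left(H,C \right)} = 2 C$
$\left(G{\left(g{\left(6,5 \right)} \right)} - 37\right) \left(-84\right) = \left(- \frac{4}{2 \cdot 5} - 37\right) \left(-84\right) = \left(- \frac{4}{10} - 37\right) \left(-84\right) = \left(\left(-4\right) \frac{1}{10} - 37\right) \left(-84\right) = \left(- \frac{2}{5} - 37\right) \left(-84\right) = \left(- \frac{187}{5}\right) \left(-84\right) = \frac{15708}{5}$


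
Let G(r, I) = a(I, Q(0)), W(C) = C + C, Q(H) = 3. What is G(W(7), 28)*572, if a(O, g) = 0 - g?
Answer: -1716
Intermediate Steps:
a(O, g) = -g
W(C) = 2*C
G(r, I) = -3 (G(r, I) = -1*3 = -3)
G(W(7), 28)*572 = -3*572 = -1716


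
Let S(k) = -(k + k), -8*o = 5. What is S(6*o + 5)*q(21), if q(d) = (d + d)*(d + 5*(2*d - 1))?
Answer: -23730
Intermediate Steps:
o = -5/8 (o = -1/8*5 = -5/8 ≈ -0.62500)
q(d) = 2*d*(-5 + 11*d) (q(d) = (2*d)*(d + 5*(-1 + 2*d)) = (2*d)*(d + (-5 + 10*d)) = (2*d)*(-5 + 11*d) = 2*d*(-5 + 11*d))
S(k) = -2*k
S(6*o + 5)*q(21) = (-2*(6*(-5/8) + 5))*(2*21*(-5 + 11*21)) = (-2*(-15/4 + 5))*(2*21*(-5 + 231)) = (-2*5/4)*(2*21*226) = -5/2*9492 = -23730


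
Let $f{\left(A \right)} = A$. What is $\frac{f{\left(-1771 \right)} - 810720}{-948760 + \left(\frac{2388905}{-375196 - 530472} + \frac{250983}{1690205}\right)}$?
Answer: $\frac{15743448682848260}{18383949559408839} \approx 0.85637$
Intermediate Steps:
$\frac{f{\left(-1771 \right)} - 810720}{-948760 + \left(\frac{2388905}{-375196 - 530472} + \frac{250983}{1690205}\right)} = \frac{-1771 - 810720}{-948760 + \left(\frac{2388905}{-375196 - 530472} + \frac{250983}{1690205}\right)} = - \frac{812491}{-948760 + \left(\frac{2388905}{-905668} + 250983 \cdot \frac{1}{1690205}\right)} = - \frac{812491}{-948760 + \left(2388905 \left(- \frac{1}{905668}\right) + \frac{3177}{21395}\right)} = - \frac{812491}{-948760 + \left(- \frac{2388905}{905668} + \frac{3177}{21395}\right)} = - \frac{812491}{-948760 - \frac{48233315239}{19376766860}} = - \frac{812491}{- \frac{18383949559408839}{19376766860}} = \left(-812491\right) \left(- \frac{19376766860}{18383949559408839}\right) = \frac{15743448682848260}{18383949559408839}$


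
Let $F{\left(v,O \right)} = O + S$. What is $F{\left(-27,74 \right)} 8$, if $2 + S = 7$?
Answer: $632$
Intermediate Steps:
$S = 5$ ($S = -2 + 7 = 5$)
$F{\left(v,O \right)} = 5 + O$ ($F{\left(v,O \right)} = O + 5 = 5 + O$)
$F{\left(-27,74 \right)} 8 = \left(5 + 74\right) 8 = 79 \cdot 8 = 632$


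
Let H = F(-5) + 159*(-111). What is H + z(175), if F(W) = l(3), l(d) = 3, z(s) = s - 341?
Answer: -17812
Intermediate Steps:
z(s) = -341 + s
F(W) = 3
H = -17646 (H = 3 + 159*(-111) = 3 - 17649 = -17646)
H + z(175) = -17646 + (-341 + 175) = -17646 - 166 = -17812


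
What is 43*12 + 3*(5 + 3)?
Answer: 540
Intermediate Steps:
43*12 + 3*(5 + 3) = 516 + 3*8 = 516 + 24 = 540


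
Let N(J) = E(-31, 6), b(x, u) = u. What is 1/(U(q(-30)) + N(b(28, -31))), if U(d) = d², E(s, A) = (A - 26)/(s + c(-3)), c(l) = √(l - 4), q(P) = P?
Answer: 43591/39259820 - I*√7/39259820 ≈ 0.0011103 - 6.7391e-8*I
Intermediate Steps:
c(l) = √(-4 + l)
E(s, A) = (-26 + A)/(s + I*√7) (E(s, A) = (A - 26)/(s + √(-4 - 3)) = (-26 + A)/(s + √(-7)) = (-26 + A)/(s + I*√7))
N(J) = -20/(-31 + I*√7) (N(J) = (-26 + 6)/(-31 + I*√7) = -20/(-31 + I*√7))
1/(U(q(-30)) + N(b(28, -31))) = 1/((-30)² + (155/242 + 5*I*√7/242)) = 1/(900 + (155/242 + 5*I*√7/242)) = 1/(217955/242 + 5*I*√7/242)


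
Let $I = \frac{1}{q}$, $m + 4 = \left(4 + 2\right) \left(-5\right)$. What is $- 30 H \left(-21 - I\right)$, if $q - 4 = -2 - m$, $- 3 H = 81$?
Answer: $- \frac{34065}{2} \approx -17033.0$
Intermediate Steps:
$H = -27$ ($H = \left(- \frac{1}{3}\right) 81 = -27$)
$m = -34$ ($m = -4 + \left(4 + 2\right) \left(-5\right) = -4 + 6 \left(-5\right) = -4 - 30 = -34$)
$q = 36$ ($q = 4 - -32 = 4 + \left(-2 + 34\right) = 4 + 32 = 36$)
$I = \frac{1}{36} \approx 0.027778$
$- 30 H \left(-21 - I\right) = \left(-30\right) \left(-27\right) \left(-21 - \frac{1}{36}\right) = 810 \left(-21 - \frac{1}{36}\right) = 810 \left(- \frac{757}{36}\right) = - \frac{34065}{2}$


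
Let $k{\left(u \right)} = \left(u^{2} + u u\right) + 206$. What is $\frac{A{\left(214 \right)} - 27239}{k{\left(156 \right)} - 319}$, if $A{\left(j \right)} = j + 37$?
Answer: $- \frac{26988}{48559} \approx -0.55578$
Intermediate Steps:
$A{\left(j \right)} = 37 + j$
$k{\left(u \right)} = 206 + 2 u^{2}$ ($k{\left(u \right)} = \left(u^{2} + u^{2}\right) + 206 = 2 u^{2} + 206 = 206 + 2 u^{2}$)
$\frac{A{\left(214 \right)} - 27239}{k{\left(156 \right)} - 319} = \frac{\left(37 + 214\right) - 27239}{\left(206 + 2 \cdot 156^{2}\right) - 319} = \frac{251 - 27239}{\left(206 + 2 \cdot 24336\right) - 319} = - \frac{26988}{\left(206 + 48672\right) - 319} = - \frac{26988}{48878 - 319} = - \frac{26988}{48559}$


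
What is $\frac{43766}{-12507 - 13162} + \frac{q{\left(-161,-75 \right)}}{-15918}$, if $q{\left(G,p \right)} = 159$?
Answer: $- \frac{4766997}{2779586} \approx -1.715$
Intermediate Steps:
$\frac{43766}{-12507 - 13162} + \frac{q{\left(-161,-75 \right)}}{-15918} = \frac{43766}{-12507 - 13162} + \frac{159}{-15918} = \frac{43766}{-12507 - 13162} + 159 \left(- \frac{1}{15918}\right) = \frac{43766}{-25669} - \frac{53}{5306} = 43766 \left(- \frac{1}{25669}\right) - \frac{53}{5306} = - \frac{43766}{25669} - \frac{53}{5306} = - \frac{4766997}{2779586}$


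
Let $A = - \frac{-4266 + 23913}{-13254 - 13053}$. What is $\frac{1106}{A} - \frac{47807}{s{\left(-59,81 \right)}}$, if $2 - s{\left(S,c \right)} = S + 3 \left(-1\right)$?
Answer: $\frac{2771323}{3776} \approx 733.93$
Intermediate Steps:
$s{\left(S,c \right)} = 5 - S$ ($s{\left(S,c \right)} = 2 - \left(S + 3 \left(-1\right)\right) = 2 - \left(S - 3\right) = 2 - \left(-3 + S\right) = 5 - S$)
$A = \frac{59}{79}$ ($A = - \frac{19647}{-26307} = - \frac{19647 \left(-1\right)}{26307} = \left(-1\right) \left(- \frac{59}{79}\right) = \frac{59}{79} \approx 0.74684$)
$\frac{1106}{A} - \frac{47807}{s{\left(-59,81 \right)}} = \frac{1106}{\frac{59}{79}} - \frac{47807}{5 - -59} = 1106 \cdot \frac{79}{59} - \frac{47807}{5 + 59} = \frac{87374}{59} - \frac{47807}{64} = \frac{2771323}{3776}$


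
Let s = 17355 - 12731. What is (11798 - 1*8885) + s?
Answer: 7537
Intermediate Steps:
s = 4624
(11798 - 1*8885) + s = (11798 - 1*8885) + 4624 = (11798 - 8885) + 4624 = 2913 + 4624 = 7537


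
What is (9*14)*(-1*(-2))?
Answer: 252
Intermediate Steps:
(9*14)*(-1*(-2)) = 126*2 = 252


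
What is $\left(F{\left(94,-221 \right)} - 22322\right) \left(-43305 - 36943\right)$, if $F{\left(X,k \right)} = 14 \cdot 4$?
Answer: $1786801968$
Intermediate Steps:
$F{\left(X,k \right)} = 56$
$\left(F{\left(94,-221 \right)} - 22322\right) \left(-43305 - 36943\right) = \left(56 - 22322\right) \left(-43305 - 36943\right) = \left(-22266\right) \left(-80248\right) = 1786801968$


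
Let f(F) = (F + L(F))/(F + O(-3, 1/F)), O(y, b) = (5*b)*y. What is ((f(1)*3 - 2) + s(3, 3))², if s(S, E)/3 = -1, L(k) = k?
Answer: 1444/49 ≈ 29.469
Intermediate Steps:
s(S, E) = -3 (s(S, E) = 3*(-1) = -3)
O(y, b) = 5*b*y
f(F) = 2*F/(F - 15/F) (f(F) = (F + F)/(F + 5*(1/F)*(-3)) = (2*F)/(F + 5*(-3)/F) = (2*F)/(F - 15/F) = 2*F/(F - 15/F))
((f(1)*3 - 2) + s(3, 3))² = (((2*1²/(-15 + 1²))*3 - 2) - 3)² = (((2*1/(-15 + 1))*3 - 2) - 3)² = (((2*1/(-14))*3 - 2) - 3)² = (((2*1*(-1/14))*3 - 2) - 3)² = ((-⅐*3 - 2) - 3)² = ((-3/7 - 2) - 3)² = (-17/7 - 3)² = (-38/7)² = 1444/49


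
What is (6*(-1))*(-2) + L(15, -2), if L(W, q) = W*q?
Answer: -18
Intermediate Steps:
(6*(-1))*(-2) + L(15, -2) = (6*(-1))*(-2) + 15*(-2) = -6*(-2) - 30 = 12 - 30 = -18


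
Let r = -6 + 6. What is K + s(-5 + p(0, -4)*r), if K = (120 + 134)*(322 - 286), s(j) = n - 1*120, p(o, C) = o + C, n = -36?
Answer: 8988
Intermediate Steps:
r = 0
p(o, C) = C + o
s(j) = -156 (s(j) = -36 - 1*120 = -36 - 120 = -156)
K = 9144 (K = 254*36 = 9144)
K + s(-5 + p(0, -4)*r) = 9144 - 156 = 8988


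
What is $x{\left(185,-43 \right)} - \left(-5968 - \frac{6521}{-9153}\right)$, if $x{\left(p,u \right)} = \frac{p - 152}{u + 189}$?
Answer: $\frac{7974615167}{1336338} \approx 5967.5$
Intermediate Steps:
$x{\left(p,u \right)} = \frac{-152 + p}{189 + u}$
$x{\left(185,-43 \right)} - \left(-5968 - \frac{6521}{-9153}\right) = \frac{-152 + 185}{189 - 43} - \left(-5968 - \frac{6521}{-9153}\right) = \frac{1}{146} \cdot 33 - \left(-5968 - - \frac{6521}{9153}\right) = \frac{1}{146} \cdot 33 - \left(-5968 + \frac{6521}{9153}\right) = \frac{33}{146} - - \frac{54618583}{9153} = \frac{33}{146} + \frac{54618583}{9153} = \frac{7974615167}{1336338}$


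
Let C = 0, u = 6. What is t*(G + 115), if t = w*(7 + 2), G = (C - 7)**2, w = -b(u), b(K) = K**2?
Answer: -53136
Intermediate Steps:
w = -36 (w = -1*6**2 = -1*36 = -36)
G = 49 (G = (0 - 7)**2 = (-7)**2 = 49)
t = -324 (t = -36*(7 + 2) = -36*9 = -324)
t*(G + 115) = -324*(49 + 115) = -324*164 = -53136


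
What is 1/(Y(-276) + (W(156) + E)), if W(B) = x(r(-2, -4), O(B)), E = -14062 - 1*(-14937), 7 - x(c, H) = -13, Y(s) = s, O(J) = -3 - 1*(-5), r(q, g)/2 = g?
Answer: 1/619 ≈ 0.0016155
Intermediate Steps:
r(q, g) = 2*g
O(J) = 2 (O(J) = -3 + 5 = 2)
x(c, H) = 20 (x(c, H) = 7 - 1*(-13) = 7 + 13 = 20)
E = 875 (E = -14062 + 14937 = 875)
W(B) = 20
1/(Y(-276) + (W(156) + E)) = 1/(-276 + (20 + 875)) = 1/(-276 + 895) = 1/619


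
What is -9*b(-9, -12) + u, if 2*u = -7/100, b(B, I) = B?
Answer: 16193/200 ≈ 80.965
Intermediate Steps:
u = -7/200 (u = (-7/100)/2 = (-7*1/100)/2 = (½)*(-7/100) = -7/200 ≈ -0.035000)
-9*b(-9, -12) + u = -9*(-9) - 7/200 = 81 - 7/200 = 16193/200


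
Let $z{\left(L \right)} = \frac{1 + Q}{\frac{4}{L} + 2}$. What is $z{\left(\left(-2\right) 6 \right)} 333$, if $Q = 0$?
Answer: $\frac{999}{5} \approx 199.8$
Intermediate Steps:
$z{\left(L \right)} = \frac{1}{2 + \frac{4}{L}}$ ($z{\left(L \right)} = \frac{1 + 0}{\frac{4}{L} + 2} = 1 \frac{1}{2 + \frac{4}{L}} = \frac{1}{2 + \frac{4}{L}}$)
$z{\left(\left(-2\right) 6 \right)} 333 = \frac{\left(-2\right) 6}{2 \left(2 - 12\right)} 333 = \frac{1}{2} \left(-12\right) \frac{1}{2 - 12} \cdot 333 = \frac{1}{2} \left(-12\right) \frac{1}{-10} \cdot 333 = \frac{1}{2} \left(-12\right) \left(- \frac{1}{10}\right) 333 = \frac{3}{5} \cdot 333 = \frac{999}{5}$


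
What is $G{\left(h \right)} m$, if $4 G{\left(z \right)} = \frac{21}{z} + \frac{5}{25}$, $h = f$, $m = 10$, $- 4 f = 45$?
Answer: $- \frac{25}{6} \approx -4.1667$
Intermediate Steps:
$f = - \frac{45}{4}$ ($f = \left(- \frac{1}{4}\right) 45 = - \frac{45}{4} \approx -11.25$)
$h = - \frac{45}{4} \approx -11.25$
$G{\left(z \right)} = \frac{1}{20} + \frac{21}{4 z}$ ($G{\left(z \right)} = \frac{\frac{21}{z} + \frac{5}{25}}{4} = \frac{\frac{21}{z} + 5 \cdot \frac{1}{25}}{4} = \frac{\frac{21}{z} + \frac{1}{5}}{4} = \frac{\frac{1}{5} + \frac{21}{z}}{4} = \frac{1}{20} + \frac{21}{4 z}$)
$G{\left(h \right)} m = \frac{105 - \frac{45}{4}}{20 \left(- \frac{45}{4}\right)} 10 = \frac{1}{20} \left(- \frac{4}{45}\right) \frac{375}{4} \cdot 10 = \left(- \frac{5}{12}\right) 10 = - \frac{25}{6}$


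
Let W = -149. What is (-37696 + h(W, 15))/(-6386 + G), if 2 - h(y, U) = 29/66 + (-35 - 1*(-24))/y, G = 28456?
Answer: -370687843/217036380 ≈ -1.7080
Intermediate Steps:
h(y, U) = 103/66 + 11/y (h(y, U) = 2 - (29/66 + (-35 - 1*(-24))/y) = 2 - (29*(1/66) + (-35 + 24)/y) = 2 - (29/66 - 11/y) = 2 + (-29/66 + 11/y) = 103/66 + 11/y)
(-37696 + h(W, 15))/(-6386 + G) = (-37696 + (103/66 + 11/(-149)))/(-6386 + 28456) = (-37696 + (103/66 + 11*(-1/149)))/22070 = (-37696 + (103/66 - 11/149))*(1/22070) = (-37696 + 14621/9834)*(1/22070) = -370687843/9834*1/22070 = -370687843/217036380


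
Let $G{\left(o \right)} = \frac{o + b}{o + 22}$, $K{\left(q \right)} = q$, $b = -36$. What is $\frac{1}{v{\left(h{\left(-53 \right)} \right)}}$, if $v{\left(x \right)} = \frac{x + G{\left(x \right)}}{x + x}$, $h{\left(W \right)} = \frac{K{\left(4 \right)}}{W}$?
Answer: $\frac{581}{6624} \approx 0.087711$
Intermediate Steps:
$h{\left(W \right)} = \frac{4}{W}$
$G{\left(o \right)} = \frac{-36 + o}{22 + o}$ ($G{\left(o \right)} = \frac{o - 36}{o + 22} = \frac{-36 + o}{22 + o}$)
$v{\left(x \right)} = \frac{x + \frac{-36 + x}{22 + x}}{2 x}$ ($v{\left(x \right)} = \frac{x + \frac{-36 + x}{22 + x}}{x + x} = \frac{x + \frac{-36 + x}{22 + x}}{2 x}$)
$\frac{1}{v{\left(h{\left(-53 \right)} \right)}} = \frac{1}{\frac{1}{2} \frac{1}{4 \frac{1}{-53}} \frac{1}{22 + \frac{4}{-53}} \left(-36 + \frac{4}{-53} + \frac{4}{-53} \left(22 + \frac{4}{-53}\right)\right)} = \frac{1}{\frac{1}{2} \frac{1}{4 \left(- \frac{1}{53}\right)} \frac{1}{22 + 4 \left(- \frac{1}{53}\right)} \left(-36 + 4 \left(- \frac{1}{53}\right) + 4 \left(- \frac{1}{53}\right) \left(22 + 4 \left(- \frac{1}{53}\right)\right)\right)} = \frac{1}{\frac{1}{2} \frac{1}{- \frac{4}{53}} \frac{1}{22 - \frac{4}{53}} \left(-36 - \frac{4}{53} - \frac{4 \left(22 - \frac{4}{53}\right)}{53}\right)} = \frac{1}{\frac{1}{2} \left(- \frac{53}{4}\right) \frac{1}{\frac{1162}{53}} \left(-36 - \frac{4}{53} - \frac{4648}{2809}\right)} = \frac{1}{\frac{1}{2} \left(- \frac{53}{4}\right) \frac{53}{1162} \left(-36 - \frac{4}{53} - \frac{4648}{2809}\right)} = \frac{1}{\frac{1}{2} \left(- \frac{53}{4}\right) \frac{53}{1162} \left(- \frac{105984}{2809}\right)} = \frac{1}{\frac{6624}{581}} = \frac{581}{6624}$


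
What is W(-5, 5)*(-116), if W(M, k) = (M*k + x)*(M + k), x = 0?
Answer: 0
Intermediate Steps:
W(M, k) = M*k*(M + k) (W(M, k) = (M*k + 0)*(M + k) = (M*k)*(M + k) = M*k*(M + k))
W(-5, 5)*(-116) = -5*5*(-5 + 5)*(-116) = -5*5*0*(-116) = 0*(-116) = 0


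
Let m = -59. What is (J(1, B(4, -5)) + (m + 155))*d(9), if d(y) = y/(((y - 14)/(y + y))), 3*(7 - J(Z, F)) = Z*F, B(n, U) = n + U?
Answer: -3348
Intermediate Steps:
B(n, U) = U + n
J(Z, F) = 7 - F*Z/3 (J(Z, F) = 7 - Z*F/3 = 7 - F*Z/3)
d(y) = 2*y²/(-14 + y) (d(y) = y/(((-14 + y)/((2*y)))) = y/(((-14 + y)*(1/(2*y)))) = y/(((-14 + y)/(2*y))) = y*(2*y/(-14 + y)) = 2*y²/(-14 + y))
(J(1, B(4, -5)) + (m + 155))*d(9) = ((7 - ⅓*(-5 + 4)*1) + (-59 + 155))*(2*9²/(-14 + 9)) = ((7 - ⅓*(-1)*1) + 96)*(2*81/(-5)) = ((7 + ⅓) + 96)*(2*81*(-⅕)) = (22/3 + 96)*(-162/5) = (310/3)*(-162/5) = -3348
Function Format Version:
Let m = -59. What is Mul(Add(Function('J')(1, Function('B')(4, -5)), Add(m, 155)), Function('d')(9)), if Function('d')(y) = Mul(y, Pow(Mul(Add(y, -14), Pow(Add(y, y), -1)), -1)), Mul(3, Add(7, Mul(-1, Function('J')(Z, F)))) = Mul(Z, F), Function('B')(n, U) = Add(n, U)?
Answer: -3348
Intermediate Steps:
Function('B')(n, U) = Add(U, n)
Function('J')(Z, F) = Add(7, Mul(Rational(-1, 3), F, Z)) (Function('J')(Z, F) = Add(7, Mul(Rational(-1, 3), Mul(Z, F))) = Add(7, Mul(Rational(-1, 3), Mul(F, Z))) = Add(7, Mul(Rational(-1, 3), F, Z)))
Function('d')(y) = Mul(2, Pow(y, 2), Pow(Add(-14, y), -1)) (Function('d')(y) = Mul(y, Pow(Mul(Add(-14, y), Pow(Mul(2, y), -1)), -1)) = Mul(y, Pow(Mul(Add(-14, y), Mul(Rational(1, 2), Pow(y, -1))), -1)) = Mul(y, Pow(Mul(Rational(1, 2), Pow(y, -1), Add(-14, y)), -1)) = Mul(y, Mul(2, y, Pow(Add(-14, y), -1))) = Mul(2, Pow(y, 2), Pow(Add(-14, y), -1)))
Mul(Add(Function('J')(1, Function('B')(4, -5)), Add(m, 155)), Function('d')(9)) = Mul(Add(Add(7, Mul(Rational(-1, 3), Add(-5, 4), 1)), Add(-59, 155)), Mul(2, Pow(9, 2), Pow(Add(-14, 9), -1))) = Mul(Add(Add(7, Mul(Rational(-1, 3), -1, 1)), 96), Mul(2, 81, Pow(-5, -1))) = Mul(Add(Add(7, Rational(1, 3)), 96), Mul(2, 81, Rational(-1, 5))) = Mul(Add(Rational(22, 3), 96), Rational(-162, 5)) = Mul(Rational(310, 3), Rational(-162, 5)) = -3348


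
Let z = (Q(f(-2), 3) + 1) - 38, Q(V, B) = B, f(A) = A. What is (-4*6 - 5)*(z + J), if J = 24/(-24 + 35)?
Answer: 10150/11 ≈ 922.73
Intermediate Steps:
J = 24/11 ≈ 2.1818
z = -34 (z = (3 + 1) - 38 = 4 - 38 = -34)
(-4*6 - 5)*(z + J) = (-4*6 - 5)*(-34 + 24/11) = (-24 - 5)*(-350/11) = -29*(-350/11) = 10150/11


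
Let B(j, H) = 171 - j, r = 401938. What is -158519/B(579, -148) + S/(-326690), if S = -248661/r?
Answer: 743392547221531/1913361538920 ≈ 388.53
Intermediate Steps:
S = -248661/401938 ≈ -0.61866
-158519/B(579, -148) + S/(-326690) = -158519/(171 - 1*579) - 248661/401938/(-326690) = -158519/(171 - 579) - 248661/401938*(-1/326690) = -158519/(-408) + 35523/18758446460 = -158519*(-1/408) + 35523/18758446460 = 158519/408 + 35523/18758446460 = 743392547221531/1913361538920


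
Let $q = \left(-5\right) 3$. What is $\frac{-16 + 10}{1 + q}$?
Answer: $\frac{3}{7} \approx 0.42857$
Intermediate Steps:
$q = -15$
$\frac{-16 + 10}{1 + q} = \frac{-16 + 10}{1 - 15} = \frac{1}{-14} \left(-6\right) = \left(- \frac{1}{14}\right) \left(-6\right) = \frac{3}{7}$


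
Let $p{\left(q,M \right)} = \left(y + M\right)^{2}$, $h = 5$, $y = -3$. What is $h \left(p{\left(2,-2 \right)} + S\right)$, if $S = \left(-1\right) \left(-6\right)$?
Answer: $155$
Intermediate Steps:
$S = 6$
$p{\left(q,M \right)} = \left(-3 + M\right)^{2}$
$h \left(p{\left(2,-2 \right)} + S\right) = 5 \left(\left(-3 - 2\right)^{2} + 6\right) = 5 \left(\left(-5\right)^{2} + 6\right) = 5 \left(25 + 6\right) = 5 \cdot 31 = 155$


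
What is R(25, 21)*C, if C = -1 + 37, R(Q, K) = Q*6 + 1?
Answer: 5436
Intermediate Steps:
R(Q, K) = 1 + 6*Q (R(Q, K) = 6*Q + 1 = 1 + 6*Q)
C = 36
R(25, 21)*C = (1 + 6*25)*36 = (1 + 150)*36 = 151*36 = 5436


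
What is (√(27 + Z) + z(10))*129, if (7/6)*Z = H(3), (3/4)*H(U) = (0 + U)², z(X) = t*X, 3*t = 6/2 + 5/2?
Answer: 2365 + 387*√203/7 ≈ 3152.7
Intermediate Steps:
t = 11/6 (t = (6/2 + 5/2)/3 = (6*(½) + 5*(½))/3 = (3 + 5/2)/3 = (⅓)*(11/2) = 11/6 ≈ 1.8333)
z(X) = 11*X/6
H(U) = 4*U²/3 (H(U) = 4*(0 + U)²/3 = 4*U²/3)
Z = 72/7 (Z = 6*((4/3)*3²)/7 = 6*((4/3)*9)/7 = (6/7)*12 = 72/7 ≈ 10.286)
(√(27 + Z) + z(10))*129 = (√(27 + 72/7) + (11/6)*10)*129 = (√(261/7) + 55/3)*129 = (3*√203/7 + 55/3)*129 = (55/3 + 3*√203/7)*129 = 2365 + 387*√203/7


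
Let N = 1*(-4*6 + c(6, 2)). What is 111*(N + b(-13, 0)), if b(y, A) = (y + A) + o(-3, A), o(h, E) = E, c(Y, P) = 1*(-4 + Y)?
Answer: -3885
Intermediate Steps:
c(Y, P) = -4 + Y
b(y, A) = y + 2*A (b(y, A) = (y + A) + A = (A + y) + A = y + 2*A)
N = -22 (N = 1*(-4*6 + (-4 + 6)) = 1*(-24 + 2) = 1*(-22) = -22)
111*(N + b(-13, 0)) = 111*(-22 + (-13 + 2*0)) = 111*(-22 + (-13 + 0)) = 111*(-22 - 13) = 111*(-35) = -3885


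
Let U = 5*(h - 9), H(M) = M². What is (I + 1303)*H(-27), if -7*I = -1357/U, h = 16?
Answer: 233711568/245 ≈ 9.5393e+5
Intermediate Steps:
U = 35 (U = 5*(16 - 9) = 5*7 = 35)
I = 1357/245 (I = -(-1357)/(7*35) = -⅐*(-1357/35) = 1357/245 ≈ 5.5388)
(I + 1303)*H(-27) = (1357/245 + 1303)*(-27)² = (320592/245)*729 = 233711568/245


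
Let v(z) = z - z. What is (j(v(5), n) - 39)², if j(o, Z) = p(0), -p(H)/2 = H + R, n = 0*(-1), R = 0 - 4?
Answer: 961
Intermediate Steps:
R = -4
v(z) = 0
n = 0
p(H) = 8 - 2*H (p(H) = -2*(H - 4) = -2*(-4 + H) = 8 - 2*H)
j(o, Z) = 8 (j(o, Z) = 8 - 2*0 = 8 + 0 = 8)
(j(v(5), n) - 39)² = (8 - 39)² = (-31)² = 961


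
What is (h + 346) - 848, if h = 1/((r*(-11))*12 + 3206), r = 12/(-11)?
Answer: -1681699/3350 ≈ -502.00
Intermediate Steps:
r = -12/11 (r = 12*(-1/11) = -12/11 ≈ -1.0909)
h = 1/3350 (h = 1/(-12/11*(-11)*12 + 3206) = 1/(12*12 + 3206) = 1/(144 + 3206) = 1/3350 ≈ 0.00029851)
(h + 346) - 848 = (1/3350 + 346) - 848 = 1159101/3350 - 848 = -1681699/3350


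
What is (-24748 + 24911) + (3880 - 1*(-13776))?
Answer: 17819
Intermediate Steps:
(-24748 + 24911) + (3880 - 1*(-13776)) = 163 + (3880 + 13776) = 163 + 17656 = 17819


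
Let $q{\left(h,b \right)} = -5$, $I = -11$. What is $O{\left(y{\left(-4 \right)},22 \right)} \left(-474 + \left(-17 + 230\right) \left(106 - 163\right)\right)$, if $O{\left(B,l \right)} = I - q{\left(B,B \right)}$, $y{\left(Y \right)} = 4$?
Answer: $75690$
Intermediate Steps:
$O{\left(B,l \right)} = -6$ ($O{\left(B,l \right)} = -11 - -5 = -11 + 5 = -6$)
$O{\left(y{\left(-4 \right)},22 \right)} \left(-474 + \left(-17 + 230\right) \left(106 - 163\right)\right) = - 6 \left(-474 + \left(-17 + 230\right) \left(106 - 163\right)\right) = - 6 \left(-474 + 213 \left(-57\right)\right) = - 6 \left(-474 - 12141\right) = \left(-6\right) \left(-12615\right) = 75690$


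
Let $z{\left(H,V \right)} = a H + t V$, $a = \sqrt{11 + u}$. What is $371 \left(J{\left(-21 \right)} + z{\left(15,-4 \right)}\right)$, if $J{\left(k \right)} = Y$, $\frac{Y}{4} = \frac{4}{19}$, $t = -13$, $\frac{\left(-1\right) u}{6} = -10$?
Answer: $\frac{372484}{19} + 5565 \sqrt{71} \approx 66496.0$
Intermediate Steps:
$u = 60$ ($u = \left(-6\right) \left(-10\right) = 60$)
$a = \sqrt{71}$ ($a = \sqrt{11 + 60} = \sqrt{71} \approx 8.4261$)
$z{\left(H,V \right)} = - 13 V + H \sqrt{71}$ ($z{\left(H,V \right)} = \sqrt{71} H - 13 V = H \sqrt{71} - 13 V = - 13 V + H \sqrt{71}$)
$Y = \frac{16}{19}$ ($Y = 4 \cdot \frac{4}{19} = \frac{16}{19} \approx 0.8421$)
$J{\left(k \right)} = \frac{16}{19}$
$371 \left(J{\left(-21 \right)} + z{\left(15,-4 \right)}\right) = 371 \left(\frac{16}{19} - \left(-52 - 15 \sqrt{71}\right)\right) = 371 \left(\frac{16}{19} + \left(52 + 15 \sqrt{71}\right)\right) = 371 \left(\frac{1004}{19} + 15 \sqrt{71}\right) = \frac{372484}{19} + 5565 \sqrt{71}$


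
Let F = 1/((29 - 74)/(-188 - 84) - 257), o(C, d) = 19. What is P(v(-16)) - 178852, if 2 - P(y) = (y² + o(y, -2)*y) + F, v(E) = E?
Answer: -12490928646/69859 ≈ -1.7880e+5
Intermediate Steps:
F = -272/69859 (F = 1/(-45/(-272) - 257) = 1/(-45*(-1/272) - 257) = 1/(45/272 - 257) = 1/(-69859/272) = -272/69859 ≈ -0.0038936)
P(y) = 139990/69859 - y² - 19*y (P(y) = 2 - ((y² + 19*y) - 272/69859) = 2 - (-272/69859 + y² + 19*y) = 2 + (272/69859 - y² - 19*y) = 139990/69859 - y² - 19*y)
P(v(-16)) - 178852 = (139990/69859 - 1*(-16)² - 19*(-16)) - 178852 = (139990/69859 - 1*256 + 304) - 178852 = (139990/69859 - 256 + 304) - 178852 = 3493222/69859 - 178852 = -12490928646/69859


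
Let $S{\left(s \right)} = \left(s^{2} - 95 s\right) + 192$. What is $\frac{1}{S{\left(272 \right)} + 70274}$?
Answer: $\frac{1}{118610} \approx 8.431 \cdot 10^{-6}$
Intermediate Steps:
$S{\left(s \right)} = 192 + s^{2} - 95 s$
$\frac{1}{S{\left(272 \right)} + 70274} = \frac{1}{\left(192 + 272^{2} - 25840\right) + 70274} = \frac{1}{\left(192 + 73984 - 25840\right) + 70274} = \frac{1}{48336 + 70274} = \frac{1}{118610}$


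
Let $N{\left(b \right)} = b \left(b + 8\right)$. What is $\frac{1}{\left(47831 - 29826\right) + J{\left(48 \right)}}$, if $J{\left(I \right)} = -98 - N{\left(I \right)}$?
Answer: $\frac{1}{15219} \approx 6.5707 \cdot 10^{-5}$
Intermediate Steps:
$N{\left(b \right)} = b \left(8 + b\right)$
$J{\left(I \right)} = -98 - I \left(8 + I\right)$
$\frac{1}{\left(47831 - 29826\right) + J{\left(48 \right)}} = \frac{1}{\left(47831 - 29826\right) - \left(98 + 48 \left(8 + 48\right)\right)} = \frac{1}{\left(47831 - 29826\right) - \left(98 + 48 \cdot 56\right)} = \frac{1}{18005 - 2786} = \frac{1}{15219}$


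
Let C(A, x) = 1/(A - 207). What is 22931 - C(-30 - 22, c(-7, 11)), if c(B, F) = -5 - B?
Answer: 5939130/259 ≈ 22931.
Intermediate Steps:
C(A, x) = 1/(-207 + A)
22931 - C(-30 - 22, c(-7, 11)) = 22931 - 1/(-207 + (-30 - 22)) = 22931 - 1/(-207 - 52) = 22931 - 1/(-259) = 22931 - 1*(-1/259) = 22931 + 1/259 = 5939130/259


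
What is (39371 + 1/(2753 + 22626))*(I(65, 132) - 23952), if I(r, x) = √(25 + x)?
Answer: -23932757202720/25379 + 999196610*√157/25379 ≈ -9.4252e+8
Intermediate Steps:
(39371 + 1/(2753 + 22626))*(I(65, 132) - 23952) = (39371 + 1/(2753 + 22626))*(√(25 + 132) - 23952) = (39371 + 1/25379)*(√157 - 23952) = (39371 + 1/25379)*(-23952 + √157) = 999196610*(-23952 + √157)/25379 = -23932757202720/25379 + 999196610*√157/25379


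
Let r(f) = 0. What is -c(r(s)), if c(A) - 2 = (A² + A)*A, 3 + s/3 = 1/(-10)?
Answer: -2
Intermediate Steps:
s = -93/10 (s = -9 + 3/(-10) = -9 + 3*(-⅒) = -9 - 3/10 = -93/10 ≈ -9.3000)
c(A) = 2 + A*(A + A²) (c(A) = 2 + (A² + A)*A = 2 + (A + A²)*A = 2 + A*(A + A²))
-c(r(s)) = -(2 + 0² + 0³) = -(2 + 0 + 0) = -1*2 = -2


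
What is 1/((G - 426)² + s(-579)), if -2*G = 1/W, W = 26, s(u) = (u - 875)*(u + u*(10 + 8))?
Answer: 2704/43742463025 ≈ 6.1816e-8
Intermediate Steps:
s(u) = 19*u*(-875 + u) (s(u) = (-875 + u)*(u + u*18) = (-875 + u)*(u + 18*u) = (-875 + u)*(19*u) = 19*u*(-875 + u))
G = -1/52 (G = -½/26 = -½*1/26 = -1/52 ≈ -0.019231)
1/((G - 426)² + s(-579)) = 1/((-1/52 - 426)² + 19*(-579)*(-875 - 579)) = 1/((-22153/52)² + 19*(-579)*(-1454)) = 1/(490755409/2704 + 15995454) = 1/(43742463025/2704) = 2704/43742463025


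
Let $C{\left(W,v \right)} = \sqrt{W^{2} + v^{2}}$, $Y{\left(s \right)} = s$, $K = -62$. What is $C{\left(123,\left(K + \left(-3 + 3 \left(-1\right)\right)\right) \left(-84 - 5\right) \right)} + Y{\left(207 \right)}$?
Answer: $207 + \sqrt{36641833} \approx 6260.3$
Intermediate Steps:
$C{\left(123,\left(K + \left(-3 + 3 \left(-1\right)\right)\right) \left(-84 - 5\right) \right)} + Y{\left(207 \right)} = \sqrt{123^{2} + \left(\left(-62 + \left(-3 + 3 \left(-1\right)\right)\right) \left(-84 - 5\right)\right)^{2}} + 207 = \sqrt{15129 + \left(\left(-62 - 6\right) \left(-89\right)\right)^{2}} + 207 = \sqrt{15129 + \left(\left(-68\right) \left(-89\right)\right)^{2}} + 207 = \sqrt{15129 + 6052^{2}} + 207 = \sqrt{15129 + 36626704} + 207 = \sqrt{36641833} + 207 = 207 + \sqrt{36641833}$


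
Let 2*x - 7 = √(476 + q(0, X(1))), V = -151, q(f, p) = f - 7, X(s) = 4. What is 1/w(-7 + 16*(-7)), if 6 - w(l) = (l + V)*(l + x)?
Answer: -10393/321194172 - 15*√469/107064724 ≈ -3.5391e-5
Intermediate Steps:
q(f, p) = -7 + f
x = 7/2 + √469/2 (x = 7/2 + √(476 + (-7 + 0))/2 = 7/2 + √(476 - 7)/2 = 7/2 + √469/2 ≈ 14.328)
w(l) = 6 - (-151 + l)*(7/2 + l + √469/2) (w(l) = 6 - (l - 151)*(l + (7/2 + √469/2)) = 6 - (-151 + l)*(7/2 + l + √469/2))
1/w(-7 + 16*(-7)) = 1/(1069/2 - (-7 + 16*(-7))² + 151*√469/2 + 295*(-7 + 16*(-7))/2 - (-7 + 16*(-7))*√469/2) = 1/(1069/2 - (-7 - 112)² + 151*√469/2 + 295*(-7 - 112)/2 - (-7 - 112)*√469/2) = 1/(1069/2 - 1*(-119)² + 151*√469/2 + (295/2)*(-119) - ½*(-119)*√469) = 1/(1069/2 - 1*14161 + 151*√469/2 - 35105/2 + 119*√469/2) = 1/(1069/2 - 14161 + 151*√469/2 - 35105/2 + 119*√469/2) = 1/(-31179 + 135*√469)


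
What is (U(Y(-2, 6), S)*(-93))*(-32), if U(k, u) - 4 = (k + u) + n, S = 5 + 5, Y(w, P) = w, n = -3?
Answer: 26784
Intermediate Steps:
S = 10
U(k, u) = 1 + k + u (U(k, u) = 4 + ((k + u) - 3) = 4 + (-3 + k + u) = 1 + k + u)
(U(Y(-2, 6), S)*(-93))*(-32) = ((1 - 2 + 10)*(-93))*(-32) = (9*(-93))*(-32) = -837*(-32) = 26784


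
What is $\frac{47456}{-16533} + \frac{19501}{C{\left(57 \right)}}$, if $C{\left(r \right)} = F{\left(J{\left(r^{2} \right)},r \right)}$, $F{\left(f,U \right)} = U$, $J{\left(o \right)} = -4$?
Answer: $\frac{106568347}{314127} \approx 339.25$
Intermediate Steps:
$C{\left(r \right)} = r$
$\frac{47456}{-16533} + \frac{19501}{C{\left(57 \right)}} = \frac{47456}{-16533} + \frac{19501}{57} = 47456 \left(- \frac{1}{16533}\right) + 19501 \cdot \frac{1}{57} = - \frac{47456}{16533} + \frac{19501}{57} = \frac{106568347}{314127}$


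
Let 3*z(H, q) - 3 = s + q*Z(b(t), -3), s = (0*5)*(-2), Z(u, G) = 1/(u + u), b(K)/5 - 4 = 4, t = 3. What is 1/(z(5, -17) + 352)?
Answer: 240/84703 ≈ 0.0028334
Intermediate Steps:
b(K) = 40 (b(K) = 20 + 5*4 = 20 + 20 = 40)
Z(u, G) = 1/(2*u)
s = 0 (s = 0*(-2) = 0)
z(H, q) = 1 + q/240 (z(H, q) = 1 + (0 + q*((1/2)/40))/3 = 1 + (0 + q*((1/2)*(1/40)))/3 = 1 + (0 + q*(1/80))/3 = 1 + (0 + q/80)/3 = 1 + (q/80)/3 = 1 + q/240)
1/(z(5, -17) + 352) = 1/((1 + (1/240)*(-17)) + 352) = 1/((1 - 17/240) + 352) = 1/(223/240 + 352) = 1/(84703/240) = 240/84703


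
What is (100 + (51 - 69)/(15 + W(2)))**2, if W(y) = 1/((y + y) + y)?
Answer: 80856064/8281 ≈ 9764.0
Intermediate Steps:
W(y) = 1/(3*y) (W(y) = 1/(2*y + y) = 1/(3*y))
(100 + (51 - 69)/(15 + W(2)))**2 = (100 + (51 - 69)/(15 + (1/3)/2))**2 = (100 - 18/(15 + (1/3)*(1/2)))**2 = (100 - 18/(15 + 1/6))**2 = (100 - 18/91/6)**2 = (100 - 18*6/91)**2 = (100 - 108/91)**2 = (8992/91)**2 = 80856064/8281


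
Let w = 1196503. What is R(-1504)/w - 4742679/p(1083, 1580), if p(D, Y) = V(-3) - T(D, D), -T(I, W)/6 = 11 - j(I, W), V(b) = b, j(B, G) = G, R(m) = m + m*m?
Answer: 172399274129/233318085 ≈ 738.90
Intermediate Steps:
R(m) = m + m²
T(I, W) = -66 + 6*W (T(I, W) = -6*(11 - W) = -66 + 6*W)
p(D, Y) = 63 - 6*D (p(D, Y) = -3 - (-66 + 6*D) = -3 + (66 - 6*D) = 63 - 6*D)
R(-1504)/w - 4742679/p(1083, 1580) = -1504*(1 - 1504)/1196503 - 4742679/(63 - 6*1083) = -1504*(-1503)*(1/1196503) - 4742679/(63 - 6498) = 2260512*(1/1196503) - 4742679/(-6435) = 2260512/1196503 - 4742679*(-1/6435) = 2260512/1196503 + 1580893/2145 = 172399274129/233318085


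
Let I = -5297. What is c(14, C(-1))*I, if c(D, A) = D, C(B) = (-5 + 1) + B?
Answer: -74158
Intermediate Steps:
C(B) = -4 + B
c(14, C(-1))*I = 14*(-5297) = -74158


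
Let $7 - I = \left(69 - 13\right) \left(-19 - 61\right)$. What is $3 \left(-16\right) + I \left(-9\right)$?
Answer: $-40431$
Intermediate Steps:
$I = 4487$ ($I = 7 - \left(69 - 13\right) \left(-19 - 61\right) = 7 - 56 \left(-80\right) = 7 - -4480 = 7 + 4480 = 4487$)
$3 \left(-16\right) + I \left(-9\right) = 3 \left(-16\right) + 4487 \left(-9\right) = -48 - 40383 = -40431$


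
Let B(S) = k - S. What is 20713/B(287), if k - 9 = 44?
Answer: -20713/234 ≈ -88.517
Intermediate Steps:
k = 53 (k = 9 + 44 = 53)
B(S) = 53 - S
20713/B(287) = 20713/(53 - 1*287) = 20713/(53 - 287) = 20713/(-234) = 20713*(-1/234) = -20713/234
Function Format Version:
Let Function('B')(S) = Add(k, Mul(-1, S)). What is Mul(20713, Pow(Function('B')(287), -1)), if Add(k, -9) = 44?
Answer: Rational(-20713, 234) ≈ -88.517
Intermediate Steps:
k = 53 (k = Add(9, 44) = 53)
Function('B')(S) = Add(53, Mul(-1, S))
Mul(20713, Pow(Function('B')(287), -1)) = Mul(20713, Pow(Add(53, Mul(-1, 287)), -1)) = Mul(20713, Pow(Add(53, -287), -1)) = Mul(20713, Pow(-234, -1)) = Mul(20713, Rational(-1, 234)) = Rational(-20713, 234)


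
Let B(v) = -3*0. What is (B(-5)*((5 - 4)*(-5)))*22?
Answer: 0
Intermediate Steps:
B(v) = 0
(B(-5)*((5 - 4)*(-5)))*22 = (0*((5 - 4)*(-5)))*22 = (0*(1*(-5)))*22 = (0*(-5))*22 = 0*22 = 0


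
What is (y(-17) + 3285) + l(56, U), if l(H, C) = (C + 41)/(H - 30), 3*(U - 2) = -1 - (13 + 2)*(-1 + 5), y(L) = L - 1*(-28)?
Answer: 128578/39 ≈ 3296.9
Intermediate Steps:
y(L) = 28 + L (y(L) = L + 28 = 28 + L)
U = -55/3 (U = 2 + (-1 - (13 + 2)*(-1 + 5))/3 = 2 + (-1 - 15*4)/3 = 2 + (-1 - 1*60)/3 = 2 + (-1 - 60)/3 = 2 + (1/3)*(-61) = 2 - 61/3 = -55/3 ≈ -18.333)
l(H, C) = (41 + C)/(-30 + H)
(y(-17) + 3285) + l(56, U) = ((28 - 17) + 3285) + (41 - 55/3)/(-30 + 56) = (11 + 3285) + (68/3)/26 = 3296 + (1/26)*(68/3) = 3296 + 34/39 = 128578/39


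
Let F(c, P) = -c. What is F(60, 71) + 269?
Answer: 209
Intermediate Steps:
F(60, 71) + 269 = -1*60 + 269 = -60 + 269 = 209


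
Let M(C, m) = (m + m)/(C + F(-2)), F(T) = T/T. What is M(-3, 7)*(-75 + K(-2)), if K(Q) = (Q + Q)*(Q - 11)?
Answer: 161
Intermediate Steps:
F(T) = 1
K(Q) = 2*Q*(-11 + Q) (K(Q) = (2*Q)*(-11 + Q) = 2*Q*(-11 + Q))
M(C, m) = 2*m/(1 + C) (M(C, m) = (m + m)/(C + 1) = (2*m)/(1 + C) = 2*m/(1 + C))
M(-3, 7)*(-75 + K(-2)) = (2*7/(1 - 3))*(-75 + 2*(-2)*(-11 - 2)) = (2*7/(-2))*(-75 + 2*(-2)*(-13)) = (2*7*(-1/2))*(-75 + 52) = -7*(-23) = 161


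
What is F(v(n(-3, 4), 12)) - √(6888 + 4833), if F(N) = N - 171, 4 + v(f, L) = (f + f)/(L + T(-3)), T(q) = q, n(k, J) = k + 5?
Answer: -1571/9 - √11721 ≈ -282.82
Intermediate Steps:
n(k, J) = 5 + k
v(f, L) = -4 + 2*f/(-3 + L) (v(f, L) = -4 + (f + f)/(L - 3) = -4 + (2*f)/(-3 + L) = -4 + 2*f/(-3 + L))
F(N) = -171 + N
F(v(n(-3, 4), 12)) - √(6888 + 4833) = (-171 + 2*(6 + (5 - 3) - 2*12)/(-3 + 12)) - √(6888 + 4833) = (-171 + 2*(6 + 2 - 24)/9) - √11721 = (-171 + 2*(⅑)*(-16)) - √11721 = (-171 - 32/9) - √11721 = -1571/9 - √11721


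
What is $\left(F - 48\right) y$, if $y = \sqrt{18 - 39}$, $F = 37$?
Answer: $- 11 i \sqrt{21} \approx - 50.408 i$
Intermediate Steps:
$y = i \sqrt{21}$ ($y = \sqrt{-21} = i \sqrt{21} \approx 4.5826 i$)
$\left(F - 48\right) y = \left(37 - 48\right) i \sqrt{21} = - 11 i \sqrt{21}$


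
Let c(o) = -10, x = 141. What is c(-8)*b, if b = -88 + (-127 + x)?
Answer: 740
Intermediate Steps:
b = -74 (b = -88 + (-127 + 141) = -88 + 14 = -74)
c(-8)*b = -10*(-74) = 740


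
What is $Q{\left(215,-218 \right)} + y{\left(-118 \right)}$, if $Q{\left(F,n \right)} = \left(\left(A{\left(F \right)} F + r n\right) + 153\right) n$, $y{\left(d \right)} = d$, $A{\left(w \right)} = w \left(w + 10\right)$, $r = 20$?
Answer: $-2266419242$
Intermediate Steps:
$A{\left(w \right)} = w \left(10 + w\right)$
$Q{\left(F,n \right)} = n \left(153 + 20 n + F^{2} \left(10 + F\right)\right)$ ($Q{\left(F,n \right)} = \left(\left(F \left(10 + F\right) F + 20 n\right) + 153\right) n = \left(\left(F^{2} \left(10 + F\right) + 20 n\right) + 153\right) n = \left(\left(20 n + F^{2} \left(10 + F\right)\right) + 153\right) n = \left(153 + 20 n + F^{2} \left(10 + F\right)\right) n = n \left(153 + 20 n + F^{2} \left(10 + F\right)\right)$)
$Q{\left(215,-218 \right)} + y{\left(-118 \right)} = - 218 \left(153 + 20 \left(-218\right) + 215^{2} \left(10 + 215\right)\right) - 118 = - 218 \left(153 - 4360 + 46225 \cdot 225\right) - 118 = - 218 \left(153 - 4360 + 10400625\right) - 118 = \left(-218\right) 10396418 - 118 = -2266419124 - 118 = -2266419242$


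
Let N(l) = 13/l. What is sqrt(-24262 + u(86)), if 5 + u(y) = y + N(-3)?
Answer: 2*I*sqrt(54417)/3 ≈ 155.52*I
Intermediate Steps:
u(y) = -28/3 + y (u(y) = -5 + (y + 13/(-3)) = -5 + (y + 13*(-1/3)) = -5 + (y - 13/3) = -5 + (-13/3 + y) = -28/3 + y)
sqrt(-24262 + u(86)) = sqrt(-24262 + (-28/3 + 86)) = sqrt(-24262 + 230/3) = sqrt(-72556/3) = 2*I*sqrt(54417)/3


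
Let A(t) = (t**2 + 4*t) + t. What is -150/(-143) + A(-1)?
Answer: -422/143 ≈ -2.9510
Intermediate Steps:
A(t) = t**2 + 5*t
-150/(-143) + A(-1) = -150/(-143) - (5 - 1) = -150*(-1/143) - 1*4 = 150/143 - 4 = -422/143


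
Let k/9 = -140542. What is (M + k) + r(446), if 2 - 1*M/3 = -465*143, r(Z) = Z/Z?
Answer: -1065386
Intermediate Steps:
k = -1264878 (k = 9*(-140542) = -1264878)
r(Z) = 1
M = 199491 (M = 6 - (-1395)*143 = 6 - 3*(-66495) = 6 + 199485 = 199491)
(M + k) + r(446) = (199491 - 1264878) + 1 = -1065387 + 1 = -1065386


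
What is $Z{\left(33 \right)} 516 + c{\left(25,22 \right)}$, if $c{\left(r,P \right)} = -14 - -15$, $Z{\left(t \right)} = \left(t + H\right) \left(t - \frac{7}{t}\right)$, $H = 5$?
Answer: $\frac{7071963}{11} \approx 6.4291 \cdot 10^{5}$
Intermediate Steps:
$Z{\left(t \right)} = \left(5 + t\right) \left(t - \frac{7}{t}\right)$ ($Z{\left(t \right)} = \left(t + 5\right) \left(t - \frac{7}{t}\right) = \left(5 + t\right) \left(t - \frac{7}{t}\right)$)
$c{\left(r,P \right)} = 1$ ($c{\left(r,P \right)} = -14 + 15 = 1$)
$Z{\left(33 \right)} 516 + c{\left(25,22 \right)} = \left(-7 + 33^{2} - \frac{35}{33} + 5 \cdot 33\right) 516 + 1 = \left(-7 + 1089 - \frac{35}{33} + 165\right) 516 + 1 = \frac{41116}{33} \cdot 516 + 1 = \frac{7071952}{11} + 1 = \frac{7071963}{11}$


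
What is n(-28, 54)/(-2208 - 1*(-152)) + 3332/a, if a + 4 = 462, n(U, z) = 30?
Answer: 1709213/235412 ≈ 7.2605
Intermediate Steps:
a = 458 (a = -4 + 462 = 458)
n(-28, 54)/(-2208 - 1*(-152)) + 3332/a = 30/(-2208 - 1*(-152)) + 3332/458 = 30/(-2208 + 152) + 3332*(1/458) = 30/(-2056) + 1666/229 = 30*(-1/2056) + 1666/229 = -15/1028 + 1666/229 = 1709213/235412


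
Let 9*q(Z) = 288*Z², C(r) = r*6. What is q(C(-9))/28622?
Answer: 46656/14311 ≈ 3.2602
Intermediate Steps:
C(r) = 6*r
q(Z) = 32*Z² (q(Z) = (288*Z²)/9 = 32*Z²)
q(C(-9))/28622 = (32*(6*(-9))²)/28622 = (32*(-54)²)*(1/28622) = (32*2916)*(1/28622) = 93312*(1/28622) = 46656/14311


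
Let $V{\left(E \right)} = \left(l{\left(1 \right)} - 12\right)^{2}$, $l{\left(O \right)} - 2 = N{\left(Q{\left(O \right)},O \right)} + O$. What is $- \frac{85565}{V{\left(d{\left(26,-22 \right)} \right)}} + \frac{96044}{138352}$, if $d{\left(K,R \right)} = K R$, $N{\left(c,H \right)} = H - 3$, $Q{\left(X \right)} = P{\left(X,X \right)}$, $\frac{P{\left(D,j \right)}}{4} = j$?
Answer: $- \frac{2956616889}{4185148} \approx -706.45$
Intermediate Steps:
$P{\left(D,j \right)} = 4 j$
$Q{\left(X \right)} = 4 X$
$N{\left(c,H \right)} = -3 + H$ ($N{\left(c,H \right)} = H - 3 = -3 + H$)
$l{\left(O \right)} = -1 + 2 O$ ($l{\left(O \right)} = 2 + \left(\left(-3 + O\right) + O\right) = 2 + \left(-3 + 2 O\right) = -1 + 2 O$)
$V{\left(E \right)} = 121$ ($V{\left(E \right)} = \left(\left(-1 + 2 \cdot 1\right) - 12\right)^{2} = \left(\left(-1 + 2\right) - 12\right)^{2} = \left(1 - 12\right)^{2} = \left(-11\right)^{2} = 121$)
$- \frac{85565}{V{\left(d{\left(26,-22 \right)} \right)}} + \frac{96044}{138352} = - \frac{85565}{121} + \frac{96044}{138352} = \left(-85565\right) \frac{1}{121} + 96044 \cdot \frac{1}{138352} = - \frac{85565}{121} + \frac{24011}{34588} = - \frac{2956616889}{4185148}$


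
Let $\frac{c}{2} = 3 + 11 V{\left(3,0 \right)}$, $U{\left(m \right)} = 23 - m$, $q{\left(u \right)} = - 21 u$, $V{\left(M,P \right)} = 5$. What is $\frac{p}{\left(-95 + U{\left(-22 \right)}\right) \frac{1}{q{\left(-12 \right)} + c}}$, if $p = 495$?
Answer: $- \frac{18216}{5} \approx -3643.2$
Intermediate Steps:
$c = 116$ ($c = 2 \left(3 + 11 \cdot 5\right) = 2 \left(3 + 55\right) = 2 \cdot 58 = 116$)
$\frac{p}{\left(-95 + U{\left(-22 \right)}\right) \frac{1}{q{\left(-12 \right)} + c}} = \frac{495}{\left(-95 + \left(23 - -22\right)\right) \frac{1}{\left(-21\right) \left(-12\right) + 116}} = \frac{495}{\left(-95 + \left(23 + 22\right)\right) \frac{1}{252 + 116}} = \frac{495}{\left(-95 + 45\right) \frac{1}{368}} = \frac{495}{\left(-50\right) \frac{1}{368}} = \frac{495}{- \frac{25}{184}} = 495 \left(- \frac{184}{25}\right) = - \frac{18216}{5}$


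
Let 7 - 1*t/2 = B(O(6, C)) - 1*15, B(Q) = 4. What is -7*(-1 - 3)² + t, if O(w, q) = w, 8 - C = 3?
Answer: -76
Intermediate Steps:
C = 5 (C = 8 - 1*3 = 8 - 3 = 5)
t = 36 (t = 14 - 2*(4 - 1*15) = 14 - 2*(4 - 15) = 14 - 2*(-11) = 14 + 22 = 36)
-7*(-1 - 3)² + t = -7*(-1 - 3)² + 36 = -7*(-4)² + 36 = -7*16 + 36 = -112 + 36 = -76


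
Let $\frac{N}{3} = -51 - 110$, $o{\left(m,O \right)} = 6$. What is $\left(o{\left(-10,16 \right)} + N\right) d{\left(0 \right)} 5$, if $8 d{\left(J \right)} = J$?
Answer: $0$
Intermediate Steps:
$d{\left(J \right)} = \frac{J}{8}$
$N = -483$ ($N = 3 \left(-51 - 110\right) = 3 \left(-161\right) = -483$)
$\left(o{\left(-10,16 \right)} + N\right) d{\left(0 \right)} 5 = \left(6 - 483\right) \frac{1}{8} \cdot 0 \cdot 5 = - 477 \cdot 0 \cdot 5 = \left(-477\right) 0 = 0$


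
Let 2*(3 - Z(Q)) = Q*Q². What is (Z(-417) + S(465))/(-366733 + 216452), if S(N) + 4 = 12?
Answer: -72511735/300562 ≈ -241.25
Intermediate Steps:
S(N) = 8 (S(N) = -4 + 12 = 8)
Z(Q) = 3 - Q³/2 (Z(Q) = 3 - Q*Q²/2 = 3 - Q³/2)
(Z(-417) + S(465))/(-366733 + 216452) = ((3 - ½*(-417)³) + 8)/(-366733 + 216452) = ((3 - ½*(-72511713)) + 8)/(-150281) = ((3 + 72511713/2) + 8)*(-1/150281) = (72511719/2 + 8)*(-1/150281) = (72511735/2)*(-1/150281) = -72511735/300562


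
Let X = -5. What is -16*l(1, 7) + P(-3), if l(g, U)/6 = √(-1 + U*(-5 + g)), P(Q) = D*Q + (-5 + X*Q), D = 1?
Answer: 7 - 96*I*√29 ≈ 7.0 - 516.98*I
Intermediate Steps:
P(Q) = -5 - 4*Q (P(Q) = 1*Q + (-5 - 5*Q) = Q + (-5 - 5*Q) = -5 - 4*Q)
l(g, U) = 6*√(-1 + U*(-5 + g))
-16*l(1, 7) + P(-3) = -96*√(-1 - 5*7 + 7*1) + (-5 - 4*(-3)) = -96*√(-1 - 35 + 7) + (-5 + 12) = -96*√(-29) + 7 = -96*I*√29 + 7 = 7 - 96*I*√29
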